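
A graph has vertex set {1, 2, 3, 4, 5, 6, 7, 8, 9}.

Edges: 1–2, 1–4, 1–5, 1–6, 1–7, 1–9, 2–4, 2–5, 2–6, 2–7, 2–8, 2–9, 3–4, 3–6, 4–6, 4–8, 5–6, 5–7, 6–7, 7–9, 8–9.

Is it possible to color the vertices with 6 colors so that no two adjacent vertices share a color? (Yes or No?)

The chromatic number is 5. 1, 2, 5, 6, 7 are pairwise adjacent (a clique of size 5), so at least 5 colors are needed.
5 colors suffice: color a → {2, 3}; color b → {1, 8}; color c → {6, 9}; color d → {4, 7}; color e → {5}.
Since 6 ≥ 5, a proper 6-coloring certainly exists.

Yes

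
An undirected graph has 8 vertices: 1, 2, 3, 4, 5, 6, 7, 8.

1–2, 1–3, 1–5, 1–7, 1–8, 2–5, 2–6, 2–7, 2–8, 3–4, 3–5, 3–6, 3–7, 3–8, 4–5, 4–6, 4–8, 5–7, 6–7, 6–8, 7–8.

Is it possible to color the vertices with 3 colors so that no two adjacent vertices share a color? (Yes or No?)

1, 3, 5, 7 are mutually adjacent (a clique of size 4), so at least 4 colors are needed.
So 3 colors are not enough.

No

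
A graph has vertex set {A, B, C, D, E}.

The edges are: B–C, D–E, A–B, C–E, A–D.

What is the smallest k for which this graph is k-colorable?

The cycle C-B-A-D-E-C has odd length 5, so it cannot be 2-colored; at least 3 colors are needed.
3 colors suffice: A=1, B=2, C=3, D=2, E=1. Every edge joins two different colors.

3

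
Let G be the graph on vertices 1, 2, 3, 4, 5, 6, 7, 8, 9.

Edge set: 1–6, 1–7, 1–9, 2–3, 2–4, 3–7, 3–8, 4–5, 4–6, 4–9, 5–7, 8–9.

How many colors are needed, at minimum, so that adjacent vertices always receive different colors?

The cycle 9-4-2-3-8-9 has odd length 5, so it cannot be 2-colored; at least 3 colors are needed.
A valid assignment using 3 colors: 1=a, 2=b, 3=a, 4=a, 5=c, 6=b, 7=b, 8=c, 9=b. Every edge joins two different colors.

3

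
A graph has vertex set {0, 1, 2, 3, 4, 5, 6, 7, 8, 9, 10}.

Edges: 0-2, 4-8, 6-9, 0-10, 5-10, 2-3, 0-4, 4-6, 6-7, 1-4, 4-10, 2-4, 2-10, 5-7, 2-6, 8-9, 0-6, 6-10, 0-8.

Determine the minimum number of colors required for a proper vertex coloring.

0, 2, 4, 6, 10 are mutually adjacent (a clique of size 5), so at least 5 colors are needed.
5 colors suffice: color red → {1, 3, 5, 6, 8}; color blue → {4, 7, 9}; color green → {0}; color yellow → {2}; color purple → {10}. Every edge joins two different colors.

5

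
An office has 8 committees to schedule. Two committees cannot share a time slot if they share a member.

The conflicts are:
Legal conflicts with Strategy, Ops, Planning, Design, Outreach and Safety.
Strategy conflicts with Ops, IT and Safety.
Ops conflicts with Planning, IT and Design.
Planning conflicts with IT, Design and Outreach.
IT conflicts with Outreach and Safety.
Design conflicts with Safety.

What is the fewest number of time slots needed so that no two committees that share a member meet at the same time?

4

Legal, Ops, Planning, Design all conflict with each other, so at least 4 time slots are needed.
Using 4 time slots: Legal=1, Strategy=3, Ops=2, Planning=3, IT=1, Design=4, Outreach=2, Safety=2. Each listed conflict is separated.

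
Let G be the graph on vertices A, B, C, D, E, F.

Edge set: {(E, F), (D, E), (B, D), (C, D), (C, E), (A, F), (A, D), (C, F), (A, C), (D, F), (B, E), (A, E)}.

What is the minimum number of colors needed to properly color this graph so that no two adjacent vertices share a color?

5

A, C, D, E, F form a clique, so at least 5 colors are needed.
One proper 5-coloring: A=4, B=3, C=5, D=2, E=1, F=3. Each edge has distinct colors on its endpoints.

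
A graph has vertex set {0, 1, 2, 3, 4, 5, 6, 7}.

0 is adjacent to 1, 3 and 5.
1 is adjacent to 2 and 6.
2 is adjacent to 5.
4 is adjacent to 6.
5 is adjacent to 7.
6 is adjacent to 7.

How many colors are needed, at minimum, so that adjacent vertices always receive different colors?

The cycle 2-1-6-7-5-2 has odd length 5, so it cannot be 2-colored; at least 3 colors are needed.
3 colors suffice: color a → {3, 5, 6}; color b → {1, 4, 7}; color c → {0, 2}. No two adjacent vertices share a color.

3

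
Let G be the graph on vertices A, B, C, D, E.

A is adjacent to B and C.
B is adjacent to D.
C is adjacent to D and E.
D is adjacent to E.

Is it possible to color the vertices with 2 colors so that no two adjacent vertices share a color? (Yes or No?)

No

C, D, E are mutually adjacent, so at least 3 colors are needed.
So 2 colors are not enough.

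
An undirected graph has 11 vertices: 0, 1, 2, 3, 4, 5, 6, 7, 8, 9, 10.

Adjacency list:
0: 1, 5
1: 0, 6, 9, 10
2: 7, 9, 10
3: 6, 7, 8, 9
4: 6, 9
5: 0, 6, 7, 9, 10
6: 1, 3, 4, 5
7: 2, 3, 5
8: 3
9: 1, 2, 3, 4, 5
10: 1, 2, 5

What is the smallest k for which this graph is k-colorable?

3 and 8 are adjacent, so at least 2 colors are needed.
A valid assignment using 2 colors: 0=blue, 1=red, 2=red, 3=red, 4=red, 5=red, 6=blue, 7=blue, 8=blue, 9=blue, 10=blue. Every edge joins two different colors.

2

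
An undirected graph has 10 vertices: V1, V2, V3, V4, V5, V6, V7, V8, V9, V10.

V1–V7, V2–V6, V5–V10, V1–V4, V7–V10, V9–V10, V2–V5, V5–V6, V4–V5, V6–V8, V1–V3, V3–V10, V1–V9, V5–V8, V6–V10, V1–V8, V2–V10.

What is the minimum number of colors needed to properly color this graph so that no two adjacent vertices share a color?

V2, V5, V6, V10 are pairwise adjacent (a clique of size 4), so at least 4 colors are needed.
4 colors suffice: color 1 → {V1, V10}; color 2 → {V3, V5, V7, V9}; color 3 → {V4, V6}; color 4 → {V2, V8}. Each edge has distinct colors on its endpoints.

4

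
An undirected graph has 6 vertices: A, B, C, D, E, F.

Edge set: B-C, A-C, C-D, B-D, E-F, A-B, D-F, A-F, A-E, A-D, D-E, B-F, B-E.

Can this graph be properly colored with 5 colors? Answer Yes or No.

The chromatic number is 5. A, B, D, E, F form a clique, so at least 5 colors are needed.
One proper 5-coloring: A=2, B=1, C=4, D=3, E=5, F=4.
That is already a proper 5-coloring.

Yes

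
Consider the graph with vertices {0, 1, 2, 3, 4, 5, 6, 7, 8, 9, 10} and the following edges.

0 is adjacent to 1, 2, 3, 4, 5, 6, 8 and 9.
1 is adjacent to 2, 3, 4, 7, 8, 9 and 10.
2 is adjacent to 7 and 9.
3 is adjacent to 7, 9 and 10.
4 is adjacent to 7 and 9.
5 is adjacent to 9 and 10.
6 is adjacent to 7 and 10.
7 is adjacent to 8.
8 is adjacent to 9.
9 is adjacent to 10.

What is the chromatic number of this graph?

4

0, 1, 3, 9 are mutually adjacent (a clique of size 4), so at least 4 colors are needed.
One proper 4-coloring: 0=a, 1=c, 2=d, 3=d, 4=d, 5=c, 6=b, 7=a, 8=d, 9=b, 10=a. Every edge joins two different colors.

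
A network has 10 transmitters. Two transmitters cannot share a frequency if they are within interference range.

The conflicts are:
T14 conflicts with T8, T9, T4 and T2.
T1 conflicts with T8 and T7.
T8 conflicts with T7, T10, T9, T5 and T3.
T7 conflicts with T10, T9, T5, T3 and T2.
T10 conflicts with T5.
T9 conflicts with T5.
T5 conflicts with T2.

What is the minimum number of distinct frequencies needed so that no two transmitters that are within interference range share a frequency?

4

T8, T7, T9, T5 are mutually in conflict, so at least 4 frequencies are needed.
4 frequencies suffice: frequency 1 → {T8, T4, T2}; frequency 2 → {T14, T7}; frequency 3 → {T1, T5, T3}; frequency 4 → {T10, T9}. No two conflicting transmitters share a frequency.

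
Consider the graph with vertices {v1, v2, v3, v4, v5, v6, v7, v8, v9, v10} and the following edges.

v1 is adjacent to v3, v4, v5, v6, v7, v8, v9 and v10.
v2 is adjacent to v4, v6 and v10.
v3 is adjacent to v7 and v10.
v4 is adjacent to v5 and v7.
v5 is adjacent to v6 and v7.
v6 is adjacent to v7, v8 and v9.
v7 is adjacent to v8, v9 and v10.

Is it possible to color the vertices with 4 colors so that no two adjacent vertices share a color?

The chromatic number is 4. v1, v4, v5, v7 are mutually adjacent (a clique of size 4), so at least 4 colors are needed.
4 colors suffice: v1=2, v2=1, v3=4, v4=3, v5=4, v6=3, v7=1, v8=4, v9=4, v10=3.
That is already a proper 4-coloring.

Yes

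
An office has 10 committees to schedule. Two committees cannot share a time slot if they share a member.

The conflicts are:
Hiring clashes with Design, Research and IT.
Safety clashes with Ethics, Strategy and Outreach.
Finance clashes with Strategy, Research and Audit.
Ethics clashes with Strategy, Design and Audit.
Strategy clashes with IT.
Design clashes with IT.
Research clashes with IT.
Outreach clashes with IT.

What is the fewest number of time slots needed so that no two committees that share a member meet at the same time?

3

Hiring, Design, IT are mutually in conflict, so at least 3 time slots are needed.
3 time slots suffice: time slot 1 → {Finance, Ethics, IT}; time slot 2 → {Strategy, Design, Research, Outreach, Audit}; time slot 3 → {Hiring, Safety}. Every pair that conflicts lands in different time slots.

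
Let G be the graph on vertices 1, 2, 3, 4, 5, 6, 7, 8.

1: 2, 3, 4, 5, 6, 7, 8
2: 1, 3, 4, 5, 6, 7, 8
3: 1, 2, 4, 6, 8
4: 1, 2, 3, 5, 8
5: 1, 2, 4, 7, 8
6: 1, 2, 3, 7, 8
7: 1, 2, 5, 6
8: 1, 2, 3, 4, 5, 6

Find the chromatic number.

1, 2, 3, 6, 8 form a clique, so at least 5 colors are needed.
5 colors suffice: color a → {1}; color b → {2}; color c → {7, 8}; color d → {4, 6}; color e → {3, 5}. No two adjacent vertices share a color.

5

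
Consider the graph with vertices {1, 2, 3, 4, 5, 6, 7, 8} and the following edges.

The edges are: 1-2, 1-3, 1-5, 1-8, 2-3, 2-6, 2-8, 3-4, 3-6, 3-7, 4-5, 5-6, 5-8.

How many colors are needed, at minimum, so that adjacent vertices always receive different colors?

2, 3, 6 form a triangle, so at least 3 colors are needed.
A valid assignment using 3 colors: 1=green, 2=blue, 3=red, 4=green, 5=blue, 6=green, 7=blue, 8=red. No two adjacent vertices share a color.

3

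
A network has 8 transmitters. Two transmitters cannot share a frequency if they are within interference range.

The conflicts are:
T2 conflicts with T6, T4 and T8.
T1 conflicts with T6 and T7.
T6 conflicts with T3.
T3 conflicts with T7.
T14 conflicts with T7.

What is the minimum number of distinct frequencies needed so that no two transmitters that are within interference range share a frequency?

T2 and T8 conflict, so at least 2 frequencies are needed.
A valid assignment using 2 frequencies: T2=1, T1=1, T6=2, T3=1, T4=2, T14=1, T8=2, T7=2. Each listed conflict is separated.

2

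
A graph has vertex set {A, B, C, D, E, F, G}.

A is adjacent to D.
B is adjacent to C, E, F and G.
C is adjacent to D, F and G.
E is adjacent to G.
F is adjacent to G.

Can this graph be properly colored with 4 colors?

Yes

The chromatic number is 4. B, C, F, G are pairwise adjacent (a clique of size 4), so at least 4 colors are needed.
One proper 4-coloring: A=2, B=3, C=2, D=1, E=2, F=4, G=1.
That is already a proper 4-coloring.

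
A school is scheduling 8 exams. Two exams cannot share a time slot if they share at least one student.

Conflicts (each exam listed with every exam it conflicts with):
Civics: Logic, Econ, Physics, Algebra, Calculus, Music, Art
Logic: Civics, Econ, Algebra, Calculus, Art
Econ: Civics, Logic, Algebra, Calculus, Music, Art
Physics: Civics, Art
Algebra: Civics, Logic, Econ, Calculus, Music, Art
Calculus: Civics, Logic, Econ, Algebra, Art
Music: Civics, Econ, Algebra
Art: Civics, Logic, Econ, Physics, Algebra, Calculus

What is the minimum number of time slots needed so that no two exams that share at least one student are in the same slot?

6

Civics, Logic, Econ, Algebra, Calculus, Art all conflict with each other, so at least 6 time slots are needed.
6 time slots suffice: time slot 1 → {Civics}; time slot 2 → {Econ, Physics}; time slot 3 → {Music, Art}; time slot 4 → {Algebra}; time slot 5 → {Logic}; time slot 6 → {Calculus}. No two conflicting exams share a time slot.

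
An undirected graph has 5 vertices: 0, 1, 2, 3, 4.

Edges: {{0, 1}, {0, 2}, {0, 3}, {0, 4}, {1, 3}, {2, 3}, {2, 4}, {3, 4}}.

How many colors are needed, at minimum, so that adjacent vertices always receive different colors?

0, 2, 3, 4 are mutually adjacent (a clique of size 4), so at least 4 colors are needed.
4 colors suffice: color a → {0}; color b → {3}; color c → {1, 2}; color d → {4}. No two adjacent vertices share a color.

4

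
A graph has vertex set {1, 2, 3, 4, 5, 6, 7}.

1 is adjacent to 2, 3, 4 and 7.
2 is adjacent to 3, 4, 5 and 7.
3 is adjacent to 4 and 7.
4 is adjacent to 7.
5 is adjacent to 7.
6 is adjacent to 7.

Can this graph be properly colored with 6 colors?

Yes

The chromatic number is 5. 1, 2, 3, 4, 7 are mutually adjacent (a clique of size 5), so at least 5 colors are needed.
5 colors suffice: color a → {7}; color b → {2, 6}; color c → {1, 5}; color d → {3}; color e → {4}.
Since 6 ≥ 5, a proper 6-coloring certainly exists.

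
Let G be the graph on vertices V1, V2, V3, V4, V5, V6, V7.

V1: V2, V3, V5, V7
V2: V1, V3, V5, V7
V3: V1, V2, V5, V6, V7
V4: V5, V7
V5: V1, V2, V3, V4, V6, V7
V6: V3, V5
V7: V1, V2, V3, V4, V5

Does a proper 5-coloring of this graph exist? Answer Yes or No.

The chromatic number is 5. V1, V2, V3, V5, V7 are mutually adjacent (a clique of size 5), so at least 5 colors are needed.
5 colors suffice: color 1 → {V5}; color 2 → {V3, V4}; color 3 → {V6, V7}; color 4 → {V1}; color 5 → {V2}.
That is already a proper 5-coloring.

Yes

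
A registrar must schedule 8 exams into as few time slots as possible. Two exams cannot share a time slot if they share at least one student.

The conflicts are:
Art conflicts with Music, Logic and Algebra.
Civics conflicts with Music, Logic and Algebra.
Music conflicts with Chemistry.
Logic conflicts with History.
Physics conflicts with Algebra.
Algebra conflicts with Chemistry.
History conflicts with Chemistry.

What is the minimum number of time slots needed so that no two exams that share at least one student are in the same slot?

3

The cycle Chemistry-Algebra-Civics-Logic-History-Chemistry has odd length 5, so it cannot be 2-colored; at least 3 time slots are needed.
A valid assignment using 3 time slots: Art=2, Civics=2, Music=1, Logic=1, Physics=2, Algebra=1, History=3, Chemistry=2. Every pair that conflicts lands in different time slots.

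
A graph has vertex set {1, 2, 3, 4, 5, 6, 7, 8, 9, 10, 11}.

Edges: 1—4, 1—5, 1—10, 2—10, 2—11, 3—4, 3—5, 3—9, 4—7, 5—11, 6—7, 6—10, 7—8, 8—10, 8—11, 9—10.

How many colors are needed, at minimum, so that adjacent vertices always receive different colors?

3

The cycle 3-4-1-10-9-3 has odd length 5, so it cannot be 2-colored; at least 3 colors are needed.
3 colors suffice: 1=b, 2=b, 3=b, 4=c, 5=a, 6=b, 7=a, 8=b, 9=c, 10=a, 11=c. No two adjacent vertices share a color.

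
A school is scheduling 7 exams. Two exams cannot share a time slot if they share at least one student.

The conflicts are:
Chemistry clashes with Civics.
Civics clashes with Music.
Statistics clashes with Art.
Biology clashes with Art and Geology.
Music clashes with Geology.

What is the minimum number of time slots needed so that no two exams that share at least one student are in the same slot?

2

Music and Geology conflict, so at least 2 time slots are needed.
2 time slots suffice: time slot 1 → {Chemistry, Statistics, Biology, Music}; time slot 2 → {Civics, Art, Geology}. Every pair that conflicts lands in different time slots.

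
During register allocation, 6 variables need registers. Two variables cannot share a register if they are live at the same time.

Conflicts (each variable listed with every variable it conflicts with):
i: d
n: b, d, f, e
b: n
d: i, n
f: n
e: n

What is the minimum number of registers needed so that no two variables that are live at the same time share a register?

2

n and e conflict, so at least 2 registers are needed.
Using 2 registers: i=1, n=1, b=2, d=2, f=2, e=2. Each listed conflict is separated.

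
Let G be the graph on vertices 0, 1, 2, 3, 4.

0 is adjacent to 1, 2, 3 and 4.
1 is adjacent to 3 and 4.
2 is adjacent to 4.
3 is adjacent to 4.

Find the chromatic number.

4

0, 1, 3, 4 are mutually adjacent (a clique of size 4), so at least 4 colors are needed.
A valid assignment using 4 colors: 0=blue, 1=yellow, 2=green, 3=green, 4=red. Every edge joins two different colors.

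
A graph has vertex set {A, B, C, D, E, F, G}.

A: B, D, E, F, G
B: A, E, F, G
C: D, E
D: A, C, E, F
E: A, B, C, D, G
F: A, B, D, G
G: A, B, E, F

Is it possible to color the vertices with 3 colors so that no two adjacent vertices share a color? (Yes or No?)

No

A, B, F, G are mutually adjacent (a clique of size 4), so at least 4 colors are needed.
So 3 colors are not enough.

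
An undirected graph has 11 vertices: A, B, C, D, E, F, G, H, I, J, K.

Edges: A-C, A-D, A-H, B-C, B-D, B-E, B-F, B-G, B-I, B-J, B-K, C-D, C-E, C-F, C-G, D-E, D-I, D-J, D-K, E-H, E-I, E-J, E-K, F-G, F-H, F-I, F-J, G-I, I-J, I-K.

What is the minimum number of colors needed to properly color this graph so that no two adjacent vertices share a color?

B, D, E, I, J are pairwise adjacent (a clique of size 5), so at least 5 colors are needed.
5 colors suffice: color 1 → {A, B}; color 2 → {C, H, I}; color 3 → {D, F}; color 4 → {E, G}; color 5 → {J, K}. Every edge joins two different colors.

5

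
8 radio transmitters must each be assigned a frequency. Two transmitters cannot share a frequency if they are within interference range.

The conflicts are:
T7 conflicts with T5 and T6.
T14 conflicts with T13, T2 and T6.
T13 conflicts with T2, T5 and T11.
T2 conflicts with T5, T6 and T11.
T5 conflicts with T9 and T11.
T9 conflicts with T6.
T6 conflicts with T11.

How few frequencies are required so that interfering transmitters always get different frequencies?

T13, T2, T5, T11 pairwise conflict, so at least 4 frequencies are needed.
4 frequencies suffice: T7=2, T14=4, T13=3, T2=2, T5=1, T9=2, T6=1, T11=4. Every pair that conflicts lands in different frequencies.

4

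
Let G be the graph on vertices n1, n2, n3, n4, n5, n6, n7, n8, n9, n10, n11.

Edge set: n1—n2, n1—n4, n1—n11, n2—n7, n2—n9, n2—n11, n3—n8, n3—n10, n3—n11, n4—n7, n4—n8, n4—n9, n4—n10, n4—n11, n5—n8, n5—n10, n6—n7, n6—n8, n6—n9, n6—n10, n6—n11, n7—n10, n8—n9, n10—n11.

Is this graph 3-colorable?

The chromatic number is 3. n6, n8, n9 are mutually adjacent, so at least 3 colors are needed.
A valid assignment using 3 colors: n1=1, n2=3, n3=3, n4=3, n5=2, n6=3, n7=2, n8=1, n9=2, n10=1, n11=2.
That is already a proper 3-coloring.

Yes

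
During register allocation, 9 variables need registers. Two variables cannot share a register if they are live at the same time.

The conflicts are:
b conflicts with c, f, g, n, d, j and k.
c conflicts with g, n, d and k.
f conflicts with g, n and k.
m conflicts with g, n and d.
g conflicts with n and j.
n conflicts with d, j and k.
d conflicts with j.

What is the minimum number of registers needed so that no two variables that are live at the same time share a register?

4

b, c, n, k all conflict with each other, so at least 4 registers are needed.
4 registers suffice: register 1 → {n}; register 2 → {b, m}; register 3 → {g, d, k}; register 4 → {c, f, j}. Each listed conflict is separated.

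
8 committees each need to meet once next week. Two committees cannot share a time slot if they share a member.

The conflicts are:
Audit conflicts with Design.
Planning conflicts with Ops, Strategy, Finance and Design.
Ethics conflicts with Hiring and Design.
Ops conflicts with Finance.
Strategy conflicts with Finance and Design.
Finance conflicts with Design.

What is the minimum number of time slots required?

4

Planning, Strategy, Finance, Design are mutually in conflict, so at least 4 time slots are needed.
4 time slots suffice: time slot 1 → {Hiring, Ops, Design}; time slot 2 → {Audit, Ethics, Finance}; time slot 3 → {Planning}; time slot 4 → {Strategy}. No two conflicting committees share a time slot.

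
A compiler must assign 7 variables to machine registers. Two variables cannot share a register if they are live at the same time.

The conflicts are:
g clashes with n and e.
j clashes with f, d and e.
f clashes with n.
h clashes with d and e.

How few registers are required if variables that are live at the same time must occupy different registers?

3

The cycle e-g-n-f-j-e has odd length 5, so it cannot be 2-colored; at least 3 registers are needed.
A valid assignment using 3 registers: g=2, j=2, f=3, h=2, d=1, n=1, e=1. Every pair that conflicts lands in different registers.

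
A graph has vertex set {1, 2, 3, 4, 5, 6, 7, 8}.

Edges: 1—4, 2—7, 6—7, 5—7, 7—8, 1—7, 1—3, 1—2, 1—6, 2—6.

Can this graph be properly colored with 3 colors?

No

1, 2, 6, 7 form a clique, so at least 4 colors are needed.
So 3 colors are not enough.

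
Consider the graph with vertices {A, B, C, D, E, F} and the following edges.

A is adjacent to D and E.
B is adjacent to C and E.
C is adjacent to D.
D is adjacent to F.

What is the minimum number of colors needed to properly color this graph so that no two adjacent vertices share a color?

3

The cycle B-C-D-A-E-B has odd length 5, so it cannot be 2-colored; at least 3 colors are needed.
A valid assignment using 3 colors: A=2, B=3, C=2, D=1, E=1, F=2. Every edge joins two different colors.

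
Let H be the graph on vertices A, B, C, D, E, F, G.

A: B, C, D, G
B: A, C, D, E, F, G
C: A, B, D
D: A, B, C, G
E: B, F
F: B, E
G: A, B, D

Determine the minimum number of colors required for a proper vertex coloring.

4

A, B, D, G are pairwise adjacent (a clique of size 4), so at least 4 colors are needed.
One proper 4-coloring: A=green, B=red, C=yellow, D=blue, E=green, F=blue, G=yellow. Each edge has distinct colors on its endpoints.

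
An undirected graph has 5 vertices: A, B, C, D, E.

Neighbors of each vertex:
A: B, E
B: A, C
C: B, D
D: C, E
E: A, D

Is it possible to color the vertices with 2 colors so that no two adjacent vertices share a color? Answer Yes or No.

The cycle B-C-D-E-A-B has odd length 5, so it cannot be 2-colored; at least 3 colors are needed.
So 2 colors are not enough.

No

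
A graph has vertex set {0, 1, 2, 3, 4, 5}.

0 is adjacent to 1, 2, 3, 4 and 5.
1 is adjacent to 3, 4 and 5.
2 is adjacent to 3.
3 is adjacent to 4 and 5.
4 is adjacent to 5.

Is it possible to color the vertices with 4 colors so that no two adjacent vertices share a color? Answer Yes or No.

No

0, 1, 3, 4, 5 are mutually adjacent (a clique of size 5), so at least 5 colors are needed.
So 4 colors are not enough.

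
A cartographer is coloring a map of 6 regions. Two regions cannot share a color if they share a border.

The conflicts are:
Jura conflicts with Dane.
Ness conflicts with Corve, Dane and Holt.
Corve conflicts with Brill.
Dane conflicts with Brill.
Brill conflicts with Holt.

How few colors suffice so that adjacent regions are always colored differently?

Ness and Dane conflict, so at least 2 colors are needed.
A valid assignment using 2 colors: Jura=1, Ness=1, Corve=2, Dane=2, Brill=1, Holt=2. Every pair that conflicts lands in different colors.

2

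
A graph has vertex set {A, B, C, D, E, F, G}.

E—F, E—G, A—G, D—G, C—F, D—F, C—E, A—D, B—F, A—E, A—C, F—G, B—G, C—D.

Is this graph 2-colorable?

C, E, F form a triangle, so at least 3 colors are needed.
So 2 colors are not enough.

No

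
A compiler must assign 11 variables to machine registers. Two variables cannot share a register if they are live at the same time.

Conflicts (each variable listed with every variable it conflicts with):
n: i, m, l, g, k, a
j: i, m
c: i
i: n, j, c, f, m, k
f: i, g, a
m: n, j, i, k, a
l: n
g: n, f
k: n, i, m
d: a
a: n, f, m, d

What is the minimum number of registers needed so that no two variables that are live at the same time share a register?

4

n, i, m, k are mutually in conflict, so at least 4 registers are needed.
Using 4 registers: n=1, j=1, c=1, i=2, f=1, m=3, l=2, g=2, k=4, d=1, a=2. No two conflicting variables share a register.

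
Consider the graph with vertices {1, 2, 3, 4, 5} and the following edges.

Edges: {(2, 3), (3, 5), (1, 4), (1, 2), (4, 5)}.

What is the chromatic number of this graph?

The cycle 3-2-1-4-5-3 has odd length 5, so it cannot be 2-colored; at least 3 colors are needed.
One proper 3-coloring: 1=red, 2=blue, 3=green, 4=blue, 5=red. No two adjacent vertices share a color.

3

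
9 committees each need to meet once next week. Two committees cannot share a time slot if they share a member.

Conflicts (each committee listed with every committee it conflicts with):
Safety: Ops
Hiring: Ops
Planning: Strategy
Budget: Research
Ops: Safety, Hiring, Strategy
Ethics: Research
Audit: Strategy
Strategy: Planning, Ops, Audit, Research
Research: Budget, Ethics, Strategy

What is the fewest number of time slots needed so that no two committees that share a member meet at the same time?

Budget and Research conflict, so at least 2 time slots are needed.
2 time slots suffice: time slot 1 → {Safety, Hiring, Budget, Ethics, Strategy}; time slot 2 → {Planning, Ops, Audit, Research}. No two conflicting committees share a time slot.

2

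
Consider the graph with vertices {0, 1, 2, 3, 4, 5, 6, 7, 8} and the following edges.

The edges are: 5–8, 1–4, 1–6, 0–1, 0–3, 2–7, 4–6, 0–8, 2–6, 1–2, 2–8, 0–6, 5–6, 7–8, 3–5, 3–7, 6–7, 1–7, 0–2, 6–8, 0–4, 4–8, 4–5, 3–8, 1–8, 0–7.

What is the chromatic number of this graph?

0, 1, 2, 6, 7, 8 are pairwise adjacent (a clique of size 6), so at least 6 colors are needed.
6 colors suffice: 0=b, 1=d, 2=f, 3=c, 4=e, 5=b, 6=c, 7=e, 8=a. No two adjacent vertices share a color.

6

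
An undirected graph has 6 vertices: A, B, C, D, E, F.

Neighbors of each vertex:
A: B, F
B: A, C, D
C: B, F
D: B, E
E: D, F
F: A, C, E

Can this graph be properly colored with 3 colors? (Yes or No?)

Yes

The chromatic number is 3. The cycle A-F-E-D-B-A has odd length 5, so it cannot be 2-colored; at least 3 colors are needed.
3 colors suffice: color 1 → {B, F}; color 2 → {A, C, E}; color 3 → {D}.
That is already a proper 3-coloring.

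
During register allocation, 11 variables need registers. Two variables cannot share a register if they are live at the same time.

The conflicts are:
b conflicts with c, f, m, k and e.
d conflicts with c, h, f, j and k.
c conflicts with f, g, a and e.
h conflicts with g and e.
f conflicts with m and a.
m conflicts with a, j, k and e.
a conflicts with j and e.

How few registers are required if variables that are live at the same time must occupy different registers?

3

m, a, j are mutually in conflict, so at least 3 registers are needed.
Using 3 registers: b=2, d=2, c=1, h=1, f=3, m=1, g=2, a=2, j=3, k=3, e=3. No two conflicting variables share a register.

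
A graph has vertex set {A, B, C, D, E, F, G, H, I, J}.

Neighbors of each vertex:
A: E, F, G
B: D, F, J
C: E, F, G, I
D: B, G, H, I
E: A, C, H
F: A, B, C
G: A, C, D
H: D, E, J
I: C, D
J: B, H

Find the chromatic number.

3

The cycle G-A-F-B-D-G has odd length 5, so it cannot be 2-colored; at least 3 colors are needed.
3 colors suffice: color 1 → {A, C, D, J}; color 2 → {E, F, G, I}; color 3 → {B, H}. Each edge has distinct colors on its endpoints.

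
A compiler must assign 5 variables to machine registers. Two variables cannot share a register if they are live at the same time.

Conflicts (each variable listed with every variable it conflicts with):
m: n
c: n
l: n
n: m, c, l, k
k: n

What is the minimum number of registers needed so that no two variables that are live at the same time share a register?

l and n conflict, so at least 2 registers are needed.
2 registers suffice: register 1 → {n}; register 2 → {m, c, l, k}. No two conflicting variables share a register.

2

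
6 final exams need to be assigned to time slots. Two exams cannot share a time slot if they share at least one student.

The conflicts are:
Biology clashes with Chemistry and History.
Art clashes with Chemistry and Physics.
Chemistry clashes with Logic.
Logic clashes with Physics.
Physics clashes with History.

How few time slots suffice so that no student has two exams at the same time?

3

The cycle History-Physics-Art-Chemistry-Biology-History has odd length 5, so it cannot be 2-colored; at least 3 time slots are needed.
3 time slots suffice: time slot 1 → {Chemistry, Physics}; time slot 2 → {Biology, Art, Logic}; time slot 3 → {History}. Each listed conflict is separated.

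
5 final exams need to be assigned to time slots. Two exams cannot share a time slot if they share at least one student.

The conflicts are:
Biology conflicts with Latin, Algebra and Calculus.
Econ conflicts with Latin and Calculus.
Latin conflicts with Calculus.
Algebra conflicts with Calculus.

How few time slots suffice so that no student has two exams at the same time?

Econ, Latin, Calculus are mutually in conflict, so at least 3 time slots are needed.
Using 3 time slots: Biology=3, Econ=3, Latin=2, Algebra=2, Calculus=1. Each listed conflict is separated.

3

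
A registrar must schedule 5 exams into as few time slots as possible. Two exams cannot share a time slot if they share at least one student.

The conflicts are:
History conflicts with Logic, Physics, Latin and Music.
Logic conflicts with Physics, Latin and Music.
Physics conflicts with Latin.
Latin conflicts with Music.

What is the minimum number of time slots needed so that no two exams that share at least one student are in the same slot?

4

History, Logic, Physics, Latin are mutually in conflict, so at least 4 time slots are needed.
4 time slots suffice: time slot 1 → {Logic}; time slot 2 → {Latin}; time slot 3 → {History}; time slot 4 → {Physics, Music}. Every pair that conflicts lands in different time slots.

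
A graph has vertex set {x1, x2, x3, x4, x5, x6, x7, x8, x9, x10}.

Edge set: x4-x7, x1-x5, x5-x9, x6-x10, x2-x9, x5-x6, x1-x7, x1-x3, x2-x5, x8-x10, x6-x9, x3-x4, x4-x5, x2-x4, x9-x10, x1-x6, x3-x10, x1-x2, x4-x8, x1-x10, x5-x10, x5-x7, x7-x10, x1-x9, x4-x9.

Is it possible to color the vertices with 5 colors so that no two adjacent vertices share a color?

The chromatic number is 5. x1, x5, x6, x9, x10 are pairwise adjacent (a clique of size 5), so at least 5 colors are needed.
A valid assignment using 5 colors: x1=3, x2=5, x3=2, x4=1, x5=2, x6=5, x7=4, x8=2, x9=4, x10=1.
That is already a proper 5-coloring.

Yes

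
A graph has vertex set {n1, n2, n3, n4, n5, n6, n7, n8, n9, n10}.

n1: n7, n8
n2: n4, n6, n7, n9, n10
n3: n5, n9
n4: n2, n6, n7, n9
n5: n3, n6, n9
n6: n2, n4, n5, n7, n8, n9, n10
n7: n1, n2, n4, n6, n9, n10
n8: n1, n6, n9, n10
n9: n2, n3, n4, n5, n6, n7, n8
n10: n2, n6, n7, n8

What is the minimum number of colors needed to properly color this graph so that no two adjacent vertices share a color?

n2, n4, n6, n7, n9 form a clique, so at least 5 colors are needed.
5 colors suffice: color 1 → {n1, n3, n6}; color 2 → {n9, n10}; color 3 → {n5, n7, n8}; color 4 → {n2}; color 5 → {n4}. Every edge joins two different colors.

5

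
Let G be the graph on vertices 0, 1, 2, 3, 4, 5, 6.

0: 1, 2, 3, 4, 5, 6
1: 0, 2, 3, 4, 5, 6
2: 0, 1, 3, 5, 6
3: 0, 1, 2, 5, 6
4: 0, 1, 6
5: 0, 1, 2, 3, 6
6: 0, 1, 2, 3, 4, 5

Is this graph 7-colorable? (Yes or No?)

Yes

The chromatic number is 6. 0, 1, 2, 3, 5, 6 are mutually adjacent (a clique of size 6), so at least 6 colors are needed.
A valid assignment using 6 colors: 0=b, 1=a, 2=e, 3=f, 4=d, 5=d, 6=c.
Since 7 ≥ 6, a proper 7-coloring certainly exists.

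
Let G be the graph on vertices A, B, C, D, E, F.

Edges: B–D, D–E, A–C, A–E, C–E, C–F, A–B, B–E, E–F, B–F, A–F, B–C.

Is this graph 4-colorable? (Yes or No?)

No

A, B, C, E, F are pairwise adjacent (a clique of size 5), so at least 5 colors are needed.
So 4 colors are not enough.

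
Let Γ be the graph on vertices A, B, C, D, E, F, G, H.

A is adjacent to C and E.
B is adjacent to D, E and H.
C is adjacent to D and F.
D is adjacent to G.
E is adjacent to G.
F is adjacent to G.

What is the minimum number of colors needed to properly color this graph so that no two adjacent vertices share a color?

The cycle A-E-B-D-C-A has odd length 5, so it cannot be 2-colored; at least 3 colors are needed.
3 colors suffice: color red → {B, C, G}; color blue → {D, E, F, H}; color green → {A}. Each edge has distinct colors on its endpoints.

3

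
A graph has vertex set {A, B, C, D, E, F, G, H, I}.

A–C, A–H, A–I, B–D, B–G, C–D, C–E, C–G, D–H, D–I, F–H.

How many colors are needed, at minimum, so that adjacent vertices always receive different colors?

2

B and G are adjacent, so at least 2 colors are needed.
A valid assignment using 2 colors: A=blue, B=red, C=red, D=blue, E=blue, F=blue, G=blue, H=red, I=red. Each edge has distinct colors on its endpoints.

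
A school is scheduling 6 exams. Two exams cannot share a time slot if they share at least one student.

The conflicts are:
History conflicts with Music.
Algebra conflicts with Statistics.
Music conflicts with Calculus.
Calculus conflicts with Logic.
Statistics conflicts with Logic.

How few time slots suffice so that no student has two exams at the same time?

Algebra and Statistics conflict, so at least 2 time slots are needed.
Using 2 time slots: History=1, Algebra=2, Music=2, Calculus=1, Statistics=1, Logic=2. Every pair that conflicts lands in different time slots.

2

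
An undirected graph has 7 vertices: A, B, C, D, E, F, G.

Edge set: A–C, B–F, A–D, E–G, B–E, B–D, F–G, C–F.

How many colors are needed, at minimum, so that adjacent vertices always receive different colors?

The cycle C-F-B-D-A-C has odd length 5, so it cannot be 2-colored; at least 3 colors are needed.
One proper 3-coloring: A=3, B=1, C=1, D=2, E=2, F=2, G=1. Every edge joins two different colors.

3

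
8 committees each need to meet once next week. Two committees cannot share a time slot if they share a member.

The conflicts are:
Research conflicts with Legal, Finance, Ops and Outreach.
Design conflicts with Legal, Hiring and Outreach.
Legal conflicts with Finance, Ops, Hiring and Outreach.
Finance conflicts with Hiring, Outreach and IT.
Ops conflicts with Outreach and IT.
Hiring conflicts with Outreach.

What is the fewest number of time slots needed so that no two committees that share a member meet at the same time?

4

Research, Legal, Finance, Outreach are mutually in conflict, so at least 4 time slots are needed.
Using 4 time slots: Research=4, Design=3, Legal=1, Finance=3, Ops=3, Hiring=4, Outreach=2, IT=1. No two conflicting committees share a time slot.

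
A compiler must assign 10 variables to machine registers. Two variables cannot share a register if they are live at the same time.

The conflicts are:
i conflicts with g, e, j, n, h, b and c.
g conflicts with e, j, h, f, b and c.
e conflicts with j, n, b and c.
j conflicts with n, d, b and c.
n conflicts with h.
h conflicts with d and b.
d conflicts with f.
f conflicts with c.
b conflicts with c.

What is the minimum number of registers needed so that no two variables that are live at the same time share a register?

6

i, g, e, j, b, c are mutually in conflict, so at least 6 registers are needed.
6 registers suffice: register 1 → {i, d}; register 2 → {j, h, f}; register 3 → {g, n}; register 4 → {c}; register 5 → {e}; register 6 → {b}. Every pair that conflicts lands in different registers.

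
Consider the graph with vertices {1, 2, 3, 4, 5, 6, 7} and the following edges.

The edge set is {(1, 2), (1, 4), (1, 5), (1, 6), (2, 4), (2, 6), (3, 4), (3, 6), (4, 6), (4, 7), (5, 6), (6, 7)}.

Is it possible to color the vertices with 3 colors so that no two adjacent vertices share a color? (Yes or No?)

1, 2, 4, 6 are pairwise adjacent (a clique of size 4), so at least 4 colors are needed.
So 3 colors are not enough.

No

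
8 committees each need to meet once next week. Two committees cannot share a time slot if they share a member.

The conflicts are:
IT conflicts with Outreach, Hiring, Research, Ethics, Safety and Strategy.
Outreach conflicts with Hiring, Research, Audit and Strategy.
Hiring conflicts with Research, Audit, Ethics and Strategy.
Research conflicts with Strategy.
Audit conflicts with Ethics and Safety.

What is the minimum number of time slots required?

IT, Outreach, Hiring, Research, Strategy all conflict with each other, so at least 5 time slots are needed.
5 time slots suffice: time slot 1 → {Hiring, Safety}; time slot 2 → {IT, Audit}; time slot 3 → {Outreach, Ethics}; time slot 4 → {Strategy}; time slot 5 → {Research}. Each listed conflict is separated.

5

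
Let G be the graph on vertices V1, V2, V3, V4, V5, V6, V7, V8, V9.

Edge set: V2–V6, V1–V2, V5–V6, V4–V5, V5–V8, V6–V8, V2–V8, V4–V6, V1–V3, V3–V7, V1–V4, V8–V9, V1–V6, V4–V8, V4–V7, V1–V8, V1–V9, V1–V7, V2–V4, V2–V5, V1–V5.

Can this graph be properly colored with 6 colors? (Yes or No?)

The chromatic number is 6. V1, V2, V4, V5, V6, V8 form a clique, so at least 6 colors are needed.
6 colors suffice: V1=1, V2=4, V3=2, V4=2, V5=5, V6=6, V7=3, V8=3, V9=2.
That is already a proper 6-coloring.

Yes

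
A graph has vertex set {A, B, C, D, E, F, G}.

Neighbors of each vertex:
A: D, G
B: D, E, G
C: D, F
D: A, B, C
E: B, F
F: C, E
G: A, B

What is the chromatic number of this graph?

The cycle E-F-C-D-B-E has odd length 5, so it cannot be 2-colored; at least 3 colors are needed.
3 colors suffice: color 1 → {A, B, C}; color 2 → {D, F, G}; color 3 → {E}. Each edge has distinct colors on its endpoints.

3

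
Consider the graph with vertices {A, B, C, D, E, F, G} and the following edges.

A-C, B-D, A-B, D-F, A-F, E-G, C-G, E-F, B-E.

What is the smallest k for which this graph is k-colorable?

3

The cycle B-E-G-C-A-B has odd length 5, so it cannot be 2-colored; at least 3 colors are needed.
3 colors suffice: color 1 → {A, D, E}; color 2 → {B, F, G}; color 3 → {C}. Each edge has distinct colors on its endpoints.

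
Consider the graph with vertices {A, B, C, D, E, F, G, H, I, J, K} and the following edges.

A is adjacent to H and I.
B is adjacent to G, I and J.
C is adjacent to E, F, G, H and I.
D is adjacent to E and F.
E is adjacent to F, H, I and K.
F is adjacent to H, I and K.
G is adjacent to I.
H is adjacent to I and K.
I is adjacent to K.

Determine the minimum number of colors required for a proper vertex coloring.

C, E, F, H, I form a clique, so at least 5 colors are needed.
5 colors suffice: color 1 → {D, I, J}; color 2 → {B, H}; color 3 → {A, F, G}; color 4 → {E}; color 5 → {C, K}. Each edge has distinct colors on its endpoints.

5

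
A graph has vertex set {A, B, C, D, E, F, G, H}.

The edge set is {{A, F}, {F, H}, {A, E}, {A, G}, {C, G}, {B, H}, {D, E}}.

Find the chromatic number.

C and G are adjacent, so at least 2 colors are needed.
A valid assignment using 2 colors: A=red, B=blue, C=red, D=red, E=blue, F=blue, G=blue, H=red. Each edge has distinct colors on its endpoints.

2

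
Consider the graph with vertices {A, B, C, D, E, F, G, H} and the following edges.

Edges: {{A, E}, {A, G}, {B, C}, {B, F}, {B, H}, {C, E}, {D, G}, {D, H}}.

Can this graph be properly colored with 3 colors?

Yes

The chromatic number is 3. The cycle H-D-G-A-E-C-B-H has odd length 7, so it cannot be 2-colored; at least 3 colors are needed.
3 colors suffice: color 1 → {A, B, D}; color 2 → {C, F, G, H}; color 3 → {E}.
That is already a proper 3-coloring.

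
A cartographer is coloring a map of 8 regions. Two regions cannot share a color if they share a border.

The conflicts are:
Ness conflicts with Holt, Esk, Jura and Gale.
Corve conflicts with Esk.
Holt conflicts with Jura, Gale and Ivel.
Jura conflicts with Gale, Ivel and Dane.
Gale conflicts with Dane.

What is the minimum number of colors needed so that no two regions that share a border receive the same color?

Ness, Holt, Jura, Gale are mutually in conflict, so at least 4 colors are needed.
4 colors suffice: color 1 → {Esk, Jura}; color 2 → {Ness, Corve, Ivel, Dane}; color 3 → {Gale}; color 4 → {Holt}. Each listed conflict is separated.

4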